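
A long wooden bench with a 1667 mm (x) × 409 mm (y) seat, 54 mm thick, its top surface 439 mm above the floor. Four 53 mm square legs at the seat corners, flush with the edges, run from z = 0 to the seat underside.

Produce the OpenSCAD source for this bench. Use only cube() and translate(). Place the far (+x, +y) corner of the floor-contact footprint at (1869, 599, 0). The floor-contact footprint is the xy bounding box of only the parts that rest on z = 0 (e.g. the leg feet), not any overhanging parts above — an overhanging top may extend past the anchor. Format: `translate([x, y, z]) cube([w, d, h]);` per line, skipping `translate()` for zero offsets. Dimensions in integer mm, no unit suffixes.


translate([202, 190, 385]) cube([1667, 409, 54]);
translate([202, 190, 0]) cube([53, 53, 385]);
translate([202, 546, 0]) cube([53, 53, 385]);
translate([1816, 190, 0]) cube([53, 53, 385]);
translate([1816, 546, 0]) cube([53, 53, 385]);


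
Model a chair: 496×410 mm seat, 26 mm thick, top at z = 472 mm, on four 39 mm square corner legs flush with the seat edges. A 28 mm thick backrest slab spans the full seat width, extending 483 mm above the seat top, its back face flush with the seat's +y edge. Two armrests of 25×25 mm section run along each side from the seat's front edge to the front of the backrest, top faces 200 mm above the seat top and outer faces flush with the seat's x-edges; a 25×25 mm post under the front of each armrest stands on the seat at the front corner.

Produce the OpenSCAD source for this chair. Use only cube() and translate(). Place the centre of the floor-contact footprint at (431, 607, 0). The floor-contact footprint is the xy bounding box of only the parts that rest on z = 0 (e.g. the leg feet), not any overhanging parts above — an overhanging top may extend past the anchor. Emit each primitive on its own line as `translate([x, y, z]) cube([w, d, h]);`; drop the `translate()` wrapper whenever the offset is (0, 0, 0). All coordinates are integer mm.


translate([183, 402, 446]) cube([496, 410, 26]);
translate([183, 402, 0]) cube([39, 39, 446]);
translate([640, 402, 0]) cube([39, 39, 446]);
translate([183, 773, 0]) cube([39, 39, 446]);
translate([640, 773, 0]) cube([39, 39, 446]);
translate([183, 784, 472]) cube([496, 28, 483]);
translate([183, 402, 647]) cube([25, 382, 25]);
translate([654, 402, 647]) cube([25, 382, 25]);
translate([183, 402, 472]) cube([25, 25, 175]);
translate([654, 402, 472]) cube([25, 25, 175]);


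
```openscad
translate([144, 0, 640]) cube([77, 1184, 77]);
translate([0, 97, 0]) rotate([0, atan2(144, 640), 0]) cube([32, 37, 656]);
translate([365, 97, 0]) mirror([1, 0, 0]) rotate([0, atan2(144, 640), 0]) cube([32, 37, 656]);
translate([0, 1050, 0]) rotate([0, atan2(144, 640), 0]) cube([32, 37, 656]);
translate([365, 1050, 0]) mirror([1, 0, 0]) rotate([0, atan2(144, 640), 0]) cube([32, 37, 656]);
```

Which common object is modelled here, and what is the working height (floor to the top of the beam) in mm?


A sawhorse. The overall height is 717 mm.

A beam across two mirrored pairs of raked legs — a sawhorse. The beam's underside is at z = 640 (matching the legs' vertical rise in atan2(144, 640)) and the beam is 77 mm tall, so its top is at 640 + 77 = 717 mm. The raked legs top out at the beam's underside, so that is the highest point.


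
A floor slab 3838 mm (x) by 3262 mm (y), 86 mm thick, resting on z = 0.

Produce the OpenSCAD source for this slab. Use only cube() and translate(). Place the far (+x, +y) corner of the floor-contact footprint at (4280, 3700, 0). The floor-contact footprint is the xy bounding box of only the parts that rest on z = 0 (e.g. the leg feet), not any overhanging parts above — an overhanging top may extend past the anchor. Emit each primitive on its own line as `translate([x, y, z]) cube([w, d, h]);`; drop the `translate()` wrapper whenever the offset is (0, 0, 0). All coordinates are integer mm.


translate([442, 438, 0]) cube([3838, 3262, 86]);


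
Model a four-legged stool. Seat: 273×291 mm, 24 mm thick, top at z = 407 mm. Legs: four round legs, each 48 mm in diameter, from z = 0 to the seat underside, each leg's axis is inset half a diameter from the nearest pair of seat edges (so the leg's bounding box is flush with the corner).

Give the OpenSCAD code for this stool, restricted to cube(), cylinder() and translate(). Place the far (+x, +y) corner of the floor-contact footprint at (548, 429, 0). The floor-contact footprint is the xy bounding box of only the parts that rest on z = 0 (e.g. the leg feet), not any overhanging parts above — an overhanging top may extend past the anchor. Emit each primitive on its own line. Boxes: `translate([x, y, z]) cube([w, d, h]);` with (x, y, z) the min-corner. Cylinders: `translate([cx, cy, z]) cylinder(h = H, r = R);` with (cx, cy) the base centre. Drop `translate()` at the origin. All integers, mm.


translate([275, 138, 383]) cube([273, 291, 24]);
translate([299, 162, 0]) cylinder(h = 383, r = 24);
translate([524, 162, 0]) cylinder(h = 383, r = 24);
translate([299, 405, 0]) cylinder(h = 383, r = 24);
translate([524, 405, 0]) cylinder(h = 383, r = 24);


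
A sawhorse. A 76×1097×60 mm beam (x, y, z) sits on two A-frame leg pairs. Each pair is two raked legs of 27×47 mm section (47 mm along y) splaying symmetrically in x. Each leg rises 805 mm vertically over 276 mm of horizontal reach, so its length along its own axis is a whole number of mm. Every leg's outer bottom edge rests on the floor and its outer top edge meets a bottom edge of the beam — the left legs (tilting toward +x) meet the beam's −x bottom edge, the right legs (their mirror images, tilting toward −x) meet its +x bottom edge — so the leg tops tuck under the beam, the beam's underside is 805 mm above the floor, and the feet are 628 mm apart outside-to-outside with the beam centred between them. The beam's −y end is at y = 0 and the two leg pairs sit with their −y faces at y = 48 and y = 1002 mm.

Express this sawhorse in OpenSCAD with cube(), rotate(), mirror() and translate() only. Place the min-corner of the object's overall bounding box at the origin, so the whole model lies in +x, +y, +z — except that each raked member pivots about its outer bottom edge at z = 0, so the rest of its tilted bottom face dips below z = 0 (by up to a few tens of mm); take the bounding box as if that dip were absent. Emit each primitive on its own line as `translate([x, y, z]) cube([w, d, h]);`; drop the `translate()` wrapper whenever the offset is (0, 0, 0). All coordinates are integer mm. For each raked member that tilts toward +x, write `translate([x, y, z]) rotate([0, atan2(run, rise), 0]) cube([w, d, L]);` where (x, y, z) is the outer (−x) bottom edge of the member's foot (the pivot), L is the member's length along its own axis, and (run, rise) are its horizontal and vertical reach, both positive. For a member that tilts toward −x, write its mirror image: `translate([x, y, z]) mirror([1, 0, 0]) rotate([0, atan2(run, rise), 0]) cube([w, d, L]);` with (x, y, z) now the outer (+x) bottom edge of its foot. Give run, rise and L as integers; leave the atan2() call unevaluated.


// leg length = √(276² + 805²) = 851
// right-leg outer foot x = 2·276 + 76 = 628
// beam min-corner = (276, 0, 805)
translate([276, 0, 805]) cube([76, 1097, 60]);
translate([0, 48, 0]) rotate([0, atan2(276, 805), 0]) cube([27, 47, 851]);
translate([628, 48, 0]) mirror([1, 0, 0]) rotate([0, atan2(276, 805), 0]) cube([27, 47, 851]);
translate([0, 1002, 0]) rotate([0, atan2(276, 805), 0]) cube([27, 47, 851]);
translate([628, 1002, 0]) mirror([1, 0, 0]) rotate([0, atan2(276, 805), 0]) cube([27, 47, 851]);


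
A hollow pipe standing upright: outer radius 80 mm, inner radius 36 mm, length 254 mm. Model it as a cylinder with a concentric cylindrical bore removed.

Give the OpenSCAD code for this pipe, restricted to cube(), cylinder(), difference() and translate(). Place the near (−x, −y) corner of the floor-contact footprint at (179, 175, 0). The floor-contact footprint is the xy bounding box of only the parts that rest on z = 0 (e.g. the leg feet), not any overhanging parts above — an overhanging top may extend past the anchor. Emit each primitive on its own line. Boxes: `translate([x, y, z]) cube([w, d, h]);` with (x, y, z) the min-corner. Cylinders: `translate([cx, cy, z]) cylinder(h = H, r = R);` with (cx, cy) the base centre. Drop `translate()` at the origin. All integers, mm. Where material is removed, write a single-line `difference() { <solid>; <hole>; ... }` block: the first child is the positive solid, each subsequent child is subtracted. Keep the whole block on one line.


difference() { translate([259, 255, 0]) cylinder(h = 254, r = 80); translate([259, 255, 0]) cylinder(h = 254, r = 36); }


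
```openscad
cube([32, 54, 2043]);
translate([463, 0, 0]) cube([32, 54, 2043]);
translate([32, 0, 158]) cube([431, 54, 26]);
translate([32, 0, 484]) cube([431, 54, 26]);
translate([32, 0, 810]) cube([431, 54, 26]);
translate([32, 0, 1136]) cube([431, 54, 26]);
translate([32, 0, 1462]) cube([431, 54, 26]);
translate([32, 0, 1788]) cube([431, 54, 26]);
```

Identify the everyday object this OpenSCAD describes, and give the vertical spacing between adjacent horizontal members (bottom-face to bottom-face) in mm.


A ladder. The rung spacing is 326 mm.

Two tall 32×54 posts with 6 short bars between them — a ladder. Adjacent rungs sit at z = 158 and z = 484, so the spacing is 484 − 158 = 326 mm.


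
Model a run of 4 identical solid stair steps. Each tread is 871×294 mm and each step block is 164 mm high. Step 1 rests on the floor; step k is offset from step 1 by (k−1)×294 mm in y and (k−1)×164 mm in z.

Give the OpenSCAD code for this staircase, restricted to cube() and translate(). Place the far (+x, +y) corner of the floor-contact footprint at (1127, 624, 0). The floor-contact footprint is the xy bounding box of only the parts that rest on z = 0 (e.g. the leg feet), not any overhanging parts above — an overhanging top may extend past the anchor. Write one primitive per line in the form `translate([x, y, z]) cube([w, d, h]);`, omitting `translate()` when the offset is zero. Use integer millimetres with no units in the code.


translate([256, 330, 0]) cube([871, 294, 164]);
translate([256, 624, 164]) cube([871, 294, 164]);
translate([256, 918, 328]) cube([871, 294, 164]);
translate([256, 1212, 492]) cube([871, 294, 164]);


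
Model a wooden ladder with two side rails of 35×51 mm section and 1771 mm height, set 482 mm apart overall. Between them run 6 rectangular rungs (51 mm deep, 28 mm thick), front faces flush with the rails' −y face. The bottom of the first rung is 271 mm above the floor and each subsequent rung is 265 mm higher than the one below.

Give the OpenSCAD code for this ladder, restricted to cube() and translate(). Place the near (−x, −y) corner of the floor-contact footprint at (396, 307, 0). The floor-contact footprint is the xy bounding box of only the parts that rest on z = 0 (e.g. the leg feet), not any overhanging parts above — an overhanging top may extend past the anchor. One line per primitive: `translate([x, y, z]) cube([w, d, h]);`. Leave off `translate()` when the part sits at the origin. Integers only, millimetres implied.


translate([396, 307, 0]) cube([35, 51, 1771]);
translate([843, 307, 0]) cube([35, 51, 1771]);
translate([431, 307, 271]) cube([412, 51, 28]);
translate([431, 307, 536]) cube([412, 51, 28]);
translate([431, 307, 801]) cube([412, 51, 28]);
translate([431, 307, 1066]) cube([412, 51, 28]);
translate([431, 307, 1331]) cube([412, 51, 28]);
translate([431, 307, 1596]) cube([412, 51, 28]);


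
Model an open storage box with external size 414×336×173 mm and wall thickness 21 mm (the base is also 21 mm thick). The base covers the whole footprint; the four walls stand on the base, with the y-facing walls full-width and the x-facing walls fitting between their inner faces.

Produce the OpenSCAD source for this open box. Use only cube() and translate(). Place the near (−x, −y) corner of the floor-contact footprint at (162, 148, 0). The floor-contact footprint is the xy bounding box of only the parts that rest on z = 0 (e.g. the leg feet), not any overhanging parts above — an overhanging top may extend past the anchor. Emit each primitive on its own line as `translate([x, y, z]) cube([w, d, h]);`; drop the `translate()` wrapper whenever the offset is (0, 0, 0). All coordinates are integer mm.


translate([162, 148, 0]) cube([414, 336, 21]);
translate([162, 148, 21]) cube([414, 21, 152]);
translate([162, 463, 21]) cube([414, 21, 152]);
translate([162, 169, 21]) cube([21, 294, 152]);
translate([555, 169, 21]) cube([21, 294, 152]);


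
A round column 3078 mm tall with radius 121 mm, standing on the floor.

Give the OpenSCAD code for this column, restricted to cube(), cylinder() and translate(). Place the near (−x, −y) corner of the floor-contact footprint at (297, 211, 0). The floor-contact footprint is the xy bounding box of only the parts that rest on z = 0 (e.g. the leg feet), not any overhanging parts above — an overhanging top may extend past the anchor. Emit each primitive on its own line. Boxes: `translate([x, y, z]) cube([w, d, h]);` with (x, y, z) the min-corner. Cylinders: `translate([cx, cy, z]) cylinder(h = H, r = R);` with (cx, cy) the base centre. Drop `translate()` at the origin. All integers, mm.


translate([418, 332, 0]) cylinder(h = 3078, r = 121);


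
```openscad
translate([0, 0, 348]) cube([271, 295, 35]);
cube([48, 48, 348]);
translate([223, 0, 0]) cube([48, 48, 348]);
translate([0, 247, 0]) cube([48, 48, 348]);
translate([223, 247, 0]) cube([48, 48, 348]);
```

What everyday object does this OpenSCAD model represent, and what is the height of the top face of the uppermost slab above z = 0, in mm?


A stool. The seat height is 383 mm.

A 271×295×35 slab at z = 348 on four corner posts — a stool. The seat top is 348 + 35 = 383 mm.


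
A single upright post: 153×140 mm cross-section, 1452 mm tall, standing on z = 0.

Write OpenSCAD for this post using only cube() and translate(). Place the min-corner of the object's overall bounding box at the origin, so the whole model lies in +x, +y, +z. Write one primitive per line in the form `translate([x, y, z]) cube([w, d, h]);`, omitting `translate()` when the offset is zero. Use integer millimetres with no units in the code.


cube([153, 140, 1452]);


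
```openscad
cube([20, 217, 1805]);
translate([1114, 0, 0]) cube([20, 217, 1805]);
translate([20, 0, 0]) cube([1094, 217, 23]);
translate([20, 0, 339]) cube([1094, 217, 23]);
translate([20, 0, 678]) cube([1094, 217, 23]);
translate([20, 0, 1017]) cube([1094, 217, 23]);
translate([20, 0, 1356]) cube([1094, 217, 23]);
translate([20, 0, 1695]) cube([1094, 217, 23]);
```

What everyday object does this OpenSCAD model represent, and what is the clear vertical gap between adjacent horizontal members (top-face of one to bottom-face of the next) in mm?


A bookshelf. The clear shelf gap is 316 mm.

Two tall side panels with 6 horizontal boards between them — a bookshelf. The first two shelf undersides are at z = 0 and z = 339; with shelf thickness 23, the clear gap is 339 − 0 − 23 = 316 mm.


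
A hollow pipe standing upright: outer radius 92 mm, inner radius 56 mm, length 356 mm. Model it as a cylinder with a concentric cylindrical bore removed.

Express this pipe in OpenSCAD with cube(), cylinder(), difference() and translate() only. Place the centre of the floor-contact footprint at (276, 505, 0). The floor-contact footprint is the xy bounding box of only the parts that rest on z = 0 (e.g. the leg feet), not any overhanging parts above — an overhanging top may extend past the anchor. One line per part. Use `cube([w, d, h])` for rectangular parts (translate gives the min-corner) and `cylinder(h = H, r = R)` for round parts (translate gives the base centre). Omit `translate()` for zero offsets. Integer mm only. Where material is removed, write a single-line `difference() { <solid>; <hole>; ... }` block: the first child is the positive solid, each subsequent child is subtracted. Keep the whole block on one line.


difference() { translate([276, 505, 0]) cylinder(h = 356, r = 92); translate([276, 505, 0]) cylinder(h = 356, r = 56); }


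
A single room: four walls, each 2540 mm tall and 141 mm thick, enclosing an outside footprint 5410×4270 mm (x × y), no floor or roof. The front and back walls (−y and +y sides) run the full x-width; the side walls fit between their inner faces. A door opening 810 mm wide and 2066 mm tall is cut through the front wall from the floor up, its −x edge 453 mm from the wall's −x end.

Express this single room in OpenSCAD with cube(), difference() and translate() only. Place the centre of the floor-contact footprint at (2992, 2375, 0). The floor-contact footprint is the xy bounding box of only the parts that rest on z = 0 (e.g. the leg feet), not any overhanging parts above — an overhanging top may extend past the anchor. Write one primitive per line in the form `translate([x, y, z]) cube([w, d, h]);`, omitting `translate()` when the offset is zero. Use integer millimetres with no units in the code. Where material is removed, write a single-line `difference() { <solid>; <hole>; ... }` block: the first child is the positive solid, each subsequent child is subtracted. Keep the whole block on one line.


difference() { translate([287, 240, 0]) cube([5410, 141, 2540]); translate([740, 240, 0]) cube([810, 141, 2066]); }
translate([287, 4369, 0]) cube([5410, 141, 2540]);
translate([287, 381, 0]) cube([141, 3988, 2540]);
translate([5556, 381, 0]) cube([141, 3988, 2540]);


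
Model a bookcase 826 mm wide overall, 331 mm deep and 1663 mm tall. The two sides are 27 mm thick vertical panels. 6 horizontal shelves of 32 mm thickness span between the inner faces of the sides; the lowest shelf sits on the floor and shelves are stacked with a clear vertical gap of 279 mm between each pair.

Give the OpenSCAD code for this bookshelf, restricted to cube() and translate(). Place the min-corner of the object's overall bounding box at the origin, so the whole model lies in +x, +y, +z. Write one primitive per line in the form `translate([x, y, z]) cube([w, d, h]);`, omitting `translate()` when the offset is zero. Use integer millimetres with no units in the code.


cube([27, 331, 1663]);
translate([799, 0, 0]) cube([27, 331, 1663]);
translate([27, 0, 0]) cube([772, 331, 32]);
translate([27, 0, 311]) cube([772, 331, 32]);
translate([27, 0, 622]) cube([772, 331, 32]);
translate([27, 0, 933]) cube([772, 331, 32]);
translate([27, 0, 1244]) cube([772, 331, 32]);
translate([27, 0, 1555]) cube([772, 331, 32]);


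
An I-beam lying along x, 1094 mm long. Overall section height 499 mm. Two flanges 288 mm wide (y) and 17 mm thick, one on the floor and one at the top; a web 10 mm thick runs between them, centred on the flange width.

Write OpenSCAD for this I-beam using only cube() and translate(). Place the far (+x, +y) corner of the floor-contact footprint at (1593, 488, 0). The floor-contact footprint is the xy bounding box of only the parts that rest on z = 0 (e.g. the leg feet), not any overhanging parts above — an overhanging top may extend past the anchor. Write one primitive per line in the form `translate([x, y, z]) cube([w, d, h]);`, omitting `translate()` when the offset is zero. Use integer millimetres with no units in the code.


translate([499, 200, 0]) cube([1094, 288, 17]);
translate([499, 339, 17]) cube([1094, 10, 465]);
translate([499, 200, 482]) cube([1094, 288, 17]);


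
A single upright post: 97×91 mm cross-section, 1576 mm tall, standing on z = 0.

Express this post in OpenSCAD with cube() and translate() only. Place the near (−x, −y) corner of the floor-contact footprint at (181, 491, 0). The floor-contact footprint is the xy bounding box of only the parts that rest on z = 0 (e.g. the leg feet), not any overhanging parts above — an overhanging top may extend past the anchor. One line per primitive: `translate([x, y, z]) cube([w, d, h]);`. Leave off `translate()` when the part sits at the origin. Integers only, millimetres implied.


translate([181, 491, 0]) cube([97, 91, 1576]);


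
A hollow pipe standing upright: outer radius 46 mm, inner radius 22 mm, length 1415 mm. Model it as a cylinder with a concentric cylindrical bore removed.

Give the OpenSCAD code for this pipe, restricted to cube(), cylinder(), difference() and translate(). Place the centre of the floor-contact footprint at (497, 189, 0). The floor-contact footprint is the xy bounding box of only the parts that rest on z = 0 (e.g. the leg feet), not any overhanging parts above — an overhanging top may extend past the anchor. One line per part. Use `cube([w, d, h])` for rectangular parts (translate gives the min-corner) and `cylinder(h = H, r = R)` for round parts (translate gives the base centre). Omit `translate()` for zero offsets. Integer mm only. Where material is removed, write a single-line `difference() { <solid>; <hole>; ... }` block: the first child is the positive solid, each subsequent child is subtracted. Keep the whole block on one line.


difference() { translate([497, 189, 0]) cylinder(h = 1415, r = 46); translate([497, 189, 0]) cylinder(h = 1415, r = 22); }


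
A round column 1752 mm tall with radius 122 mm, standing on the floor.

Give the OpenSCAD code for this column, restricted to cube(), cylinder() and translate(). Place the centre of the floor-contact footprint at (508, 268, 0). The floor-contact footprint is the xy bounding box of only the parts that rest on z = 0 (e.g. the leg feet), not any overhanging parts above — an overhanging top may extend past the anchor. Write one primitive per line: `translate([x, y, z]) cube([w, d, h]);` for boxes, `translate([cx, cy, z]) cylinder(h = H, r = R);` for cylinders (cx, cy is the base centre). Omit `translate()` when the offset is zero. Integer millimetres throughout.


translate([508, 268, 0]) cylinder(h = 1752, r = 122);


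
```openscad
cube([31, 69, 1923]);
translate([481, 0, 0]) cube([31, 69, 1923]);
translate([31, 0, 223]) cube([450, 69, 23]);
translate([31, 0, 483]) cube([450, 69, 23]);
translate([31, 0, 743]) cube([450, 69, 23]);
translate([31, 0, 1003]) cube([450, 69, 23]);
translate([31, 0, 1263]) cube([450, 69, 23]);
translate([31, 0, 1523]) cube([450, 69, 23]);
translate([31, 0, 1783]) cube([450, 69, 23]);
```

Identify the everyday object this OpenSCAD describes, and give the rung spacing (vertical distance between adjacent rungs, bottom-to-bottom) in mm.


A ladder. The rung spacing is 260 mm.

Two tall 31×69 posts with 7 short bars between them — a ladder. Adjacent rungs sit at z = 223 and z = 483, so the spacing is 483 − 223 = 260 mm.


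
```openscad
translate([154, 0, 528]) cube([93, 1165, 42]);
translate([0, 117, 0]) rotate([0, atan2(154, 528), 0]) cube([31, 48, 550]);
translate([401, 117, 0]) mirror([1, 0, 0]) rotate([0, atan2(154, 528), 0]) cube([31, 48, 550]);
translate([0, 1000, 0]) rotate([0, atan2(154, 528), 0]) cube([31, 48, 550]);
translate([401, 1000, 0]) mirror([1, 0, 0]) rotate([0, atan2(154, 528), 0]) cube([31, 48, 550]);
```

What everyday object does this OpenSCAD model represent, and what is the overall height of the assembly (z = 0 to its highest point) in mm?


A sawhorse. The overall height is 570 mm.

A beam across two mirrored pairs of raked legs — a sawhorse. The beam's underside is at z = 528 (matching the legs' vertical rise in atan2(154, 528)) and the beam is 42 mm tall, so its top is at 528 + 42 = 570 mm. The raked legs top out at the beam's underside, so that is the highest point.


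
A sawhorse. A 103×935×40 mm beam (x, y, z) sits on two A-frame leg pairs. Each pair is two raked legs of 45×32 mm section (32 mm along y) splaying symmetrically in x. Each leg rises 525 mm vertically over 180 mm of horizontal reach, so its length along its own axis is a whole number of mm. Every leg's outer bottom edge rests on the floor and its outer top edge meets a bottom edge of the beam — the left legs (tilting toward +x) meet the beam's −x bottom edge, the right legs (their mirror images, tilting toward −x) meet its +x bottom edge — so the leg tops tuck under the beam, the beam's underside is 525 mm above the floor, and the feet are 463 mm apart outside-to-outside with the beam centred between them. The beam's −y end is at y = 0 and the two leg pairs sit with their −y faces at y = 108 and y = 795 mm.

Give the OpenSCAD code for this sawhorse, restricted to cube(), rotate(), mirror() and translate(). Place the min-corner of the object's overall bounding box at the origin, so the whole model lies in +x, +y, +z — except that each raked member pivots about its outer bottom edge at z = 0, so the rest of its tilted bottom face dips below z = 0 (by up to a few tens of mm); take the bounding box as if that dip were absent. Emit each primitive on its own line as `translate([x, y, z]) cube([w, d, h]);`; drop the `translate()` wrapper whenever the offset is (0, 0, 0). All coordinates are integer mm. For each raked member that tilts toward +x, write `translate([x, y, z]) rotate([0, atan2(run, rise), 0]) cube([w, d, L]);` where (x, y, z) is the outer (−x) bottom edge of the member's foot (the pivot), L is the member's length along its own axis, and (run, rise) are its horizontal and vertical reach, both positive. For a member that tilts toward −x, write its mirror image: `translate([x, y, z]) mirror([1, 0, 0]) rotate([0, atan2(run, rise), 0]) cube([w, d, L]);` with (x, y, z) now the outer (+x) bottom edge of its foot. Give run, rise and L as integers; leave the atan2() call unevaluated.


translate([180, 0, 525]) cube([103, 935, 40]);
translate([0, 108, 0]) rotate([0, atan2(180, 525), 0]) cube([45, 32, 555]);
translate([463, 108, 0]) mirror([1, 0, 0]) rotate([0, atan2(180, 525), 0]) cube([45, 32, 555]);
translate([0, 795, 0]) rotate([0, atan2(180, 525), 0]) cube([45, 32, 555]);
translate([463, 795, 0]) mirror([1, 0, 0]) rotate([0, atan2(180, 525), 0]) cube([45, 32, 555]);


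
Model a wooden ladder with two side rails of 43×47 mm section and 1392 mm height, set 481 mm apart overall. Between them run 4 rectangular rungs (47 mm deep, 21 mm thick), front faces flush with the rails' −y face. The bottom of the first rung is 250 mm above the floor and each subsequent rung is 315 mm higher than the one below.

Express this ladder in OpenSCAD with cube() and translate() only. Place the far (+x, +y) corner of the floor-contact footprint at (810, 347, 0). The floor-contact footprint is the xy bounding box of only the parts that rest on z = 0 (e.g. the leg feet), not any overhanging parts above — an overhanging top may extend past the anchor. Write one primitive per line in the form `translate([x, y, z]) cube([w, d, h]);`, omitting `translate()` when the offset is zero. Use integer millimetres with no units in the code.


// rung span = 481 - 2*43 = 395
// rung[k] z = 250 + k*315
translate([329, 300, 0]) cube([43, 47, 1392]);
translate([767, 300, 0]) cube([43, 47, 1392]);
translate([372, 300, 250]) cube([395, 47, 21]);
translate([372, 300, 565]) cube([395, 47, 21]);
translate([372, 300, 880]) cube([395, 47, 21]);
translate([372, 300, 1195]) cube([395, 47, 21]);


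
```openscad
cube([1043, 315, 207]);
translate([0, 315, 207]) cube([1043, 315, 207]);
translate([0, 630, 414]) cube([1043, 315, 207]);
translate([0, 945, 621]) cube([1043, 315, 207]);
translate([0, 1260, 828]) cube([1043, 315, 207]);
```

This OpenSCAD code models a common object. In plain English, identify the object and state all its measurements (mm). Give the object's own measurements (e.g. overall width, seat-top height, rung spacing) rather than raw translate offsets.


A straight staircase of 5 solid steps. Each step is 1043 mm wide (x), 315 mm deep (y, the going) and 207 mm tall (the rise). The first step rests on the floor; each subsequent step sits one going further in +y and one rise higher in +z, directly behind and above the previous step with no overlap.


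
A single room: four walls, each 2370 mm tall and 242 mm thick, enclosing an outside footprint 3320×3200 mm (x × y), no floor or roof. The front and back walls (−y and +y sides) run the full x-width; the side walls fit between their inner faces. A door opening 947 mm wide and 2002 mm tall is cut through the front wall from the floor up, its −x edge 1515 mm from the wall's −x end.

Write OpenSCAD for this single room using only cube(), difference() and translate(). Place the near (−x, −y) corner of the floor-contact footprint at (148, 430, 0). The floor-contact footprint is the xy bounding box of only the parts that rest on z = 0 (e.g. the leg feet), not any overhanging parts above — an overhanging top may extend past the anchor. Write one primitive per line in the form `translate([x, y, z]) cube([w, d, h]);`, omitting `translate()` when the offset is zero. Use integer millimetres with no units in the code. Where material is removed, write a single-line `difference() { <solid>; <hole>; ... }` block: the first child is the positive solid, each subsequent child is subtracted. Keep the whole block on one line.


difference() { translate([148, 430, 0]) cube([3320, 242, 2370]); translate([1663, 430, 0]) cube([947, 242, 2002]); }
translate([148, 3388, 0]) cube([3320, 242, 2370]);
translate([148, 672, 0]) cube([242, 2716, 2370]);
translate([3226, 672, 0]) cube([242, 2716, 2370]);


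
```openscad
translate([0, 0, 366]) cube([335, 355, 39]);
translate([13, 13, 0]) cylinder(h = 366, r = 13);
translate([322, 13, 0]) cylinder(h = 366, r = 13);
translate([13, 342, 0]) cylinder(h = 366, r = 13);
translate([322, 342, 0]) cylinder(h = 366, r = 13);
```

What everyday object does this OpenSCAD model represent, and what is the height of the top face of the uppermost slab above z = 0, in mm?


A stool. The seat height is 405 mm.

A 335×355×39 slab at z = 366 on four corner cylinders — a stool. The seat top is 366 + 39 = 405 mm.


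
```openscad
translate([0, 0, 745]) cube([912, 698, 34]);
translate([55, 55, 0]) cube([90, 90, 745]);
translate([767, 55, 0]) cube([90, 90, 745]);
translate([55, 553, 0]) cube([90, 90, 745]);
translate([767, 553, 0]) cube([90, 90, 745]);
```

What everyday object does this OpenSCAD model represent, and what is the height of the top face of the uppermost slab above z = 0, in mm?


A table. The table height is 779 mm.

A 912×698×34 slab sits at z = 745 on four 90 mm square posts — a table. The top surface is at 745 + 34 = 779 mm.


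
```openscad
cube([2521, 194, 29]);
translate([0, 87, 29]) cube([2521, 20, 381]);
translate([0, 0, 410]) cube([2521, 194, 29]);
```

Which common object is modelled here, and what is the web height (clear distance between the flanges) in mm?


An I-beam. The web height is 381 mm.

Two wide flanges with a thin centred web — an I-beam. Overall 439 mm minus two 29 mm flanges gives a web of 439 − 2·29 = 381 mm.


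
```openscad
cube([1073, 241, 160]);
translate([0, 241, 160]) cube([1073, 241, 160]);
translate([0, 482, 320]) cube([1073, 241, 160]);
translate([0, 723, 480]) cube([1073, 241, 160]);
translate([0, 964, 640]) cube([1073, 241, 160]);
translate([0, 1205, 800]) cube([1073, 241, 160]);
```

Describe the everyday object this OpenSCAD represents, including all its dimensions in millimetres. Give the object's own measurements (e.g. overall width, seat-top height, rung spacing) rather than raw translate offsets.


A straight staircase of 6 solid steps. Each step is 1073 mm wide (x), 241 mm deep (y, the going) and 160 mm tall (the rise). The first step rests on the floor; each subsequent step sits one going further in +y and one rise higher in +z, directly behind and above the previous step with no overlap.


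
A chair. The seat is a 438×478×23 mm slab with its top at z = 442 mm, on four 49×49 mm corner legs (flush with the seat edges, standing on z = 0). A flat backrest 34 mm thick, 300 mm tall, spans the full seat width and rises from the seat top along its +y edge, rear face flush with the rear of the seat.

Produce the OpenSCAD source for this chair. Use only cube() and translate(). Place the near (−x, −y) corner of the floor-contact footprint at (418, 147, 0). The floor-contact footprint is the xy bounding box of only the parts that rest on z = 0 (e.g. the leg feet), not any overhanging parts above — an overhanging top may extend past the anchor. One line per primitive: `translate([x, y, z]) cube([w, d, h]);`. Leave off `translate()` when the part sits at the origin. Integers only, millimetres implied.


translate([418, 147, 419]) cube([438, 478, 23]);
translate([418, 147, 0]) cube([49, 49, 419]);
translate([807, 147, 0]) cube([49, 49, 419]);
translate([418, 576, 0]) cube([49, 49, 419]);
translate([807, 576, 0]) cube([49, 49, 419]);
translate([418, 591, 442]) cube([438, 34, 300]);


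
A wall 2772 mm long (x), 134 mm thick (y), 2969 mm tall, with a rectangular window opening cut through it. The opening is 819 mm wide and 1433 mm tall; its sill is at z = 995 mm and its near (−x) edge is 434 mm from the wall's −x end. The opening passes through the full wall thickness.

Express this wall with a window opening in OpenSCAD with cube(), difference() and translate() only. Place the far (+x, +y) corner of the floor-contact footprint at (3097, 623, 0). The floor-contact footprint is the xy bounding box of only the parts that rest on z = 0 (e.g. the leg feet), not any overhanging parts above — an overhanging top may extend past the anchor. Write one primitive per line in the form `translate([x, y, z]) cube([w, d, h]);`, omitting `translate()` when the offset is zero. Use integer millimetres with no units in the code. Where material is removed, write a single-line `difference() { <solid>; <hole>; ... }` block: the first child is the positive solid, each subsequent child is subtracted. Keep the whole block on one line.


difference() { translate([325, 489, 0]) cube([2772, 134, 2969]); translate([759, 489, 995]) cube([819, 134, 1433]); }


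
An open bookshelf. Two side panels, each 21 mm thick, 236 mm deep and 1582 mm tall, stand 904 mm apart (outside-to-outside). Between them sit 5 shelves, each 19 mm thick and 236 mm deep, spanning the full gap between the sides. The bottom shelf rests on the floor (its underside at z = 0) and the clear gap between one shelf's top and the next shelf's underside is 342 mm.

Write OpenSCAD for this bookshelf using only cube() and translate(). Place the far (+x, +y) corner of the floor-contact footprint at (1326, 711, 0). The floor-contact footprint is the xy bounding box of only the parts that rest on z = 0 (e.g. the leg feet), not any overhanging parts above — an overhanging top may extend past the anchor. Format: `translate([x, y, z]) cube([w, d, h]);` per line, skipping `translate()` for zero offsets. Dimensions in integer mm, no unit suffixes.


translate([422, 475, 0]) cube([21, 236, 1582]);
translate([1305, 475, 0]) cube([21, 236, 1582]);
translate([443, 475, 0]) cube([862, 236, 19]);
translate([443, 475, 361]) cube([862, 236, 19]);
translate([443, 475, 722]) cube([862, 236, 19]);
translate([443, 475, 1083]) cube([862, 236, 19]);
translate([443, 475, 1444]) cube([862, 236, 19]);


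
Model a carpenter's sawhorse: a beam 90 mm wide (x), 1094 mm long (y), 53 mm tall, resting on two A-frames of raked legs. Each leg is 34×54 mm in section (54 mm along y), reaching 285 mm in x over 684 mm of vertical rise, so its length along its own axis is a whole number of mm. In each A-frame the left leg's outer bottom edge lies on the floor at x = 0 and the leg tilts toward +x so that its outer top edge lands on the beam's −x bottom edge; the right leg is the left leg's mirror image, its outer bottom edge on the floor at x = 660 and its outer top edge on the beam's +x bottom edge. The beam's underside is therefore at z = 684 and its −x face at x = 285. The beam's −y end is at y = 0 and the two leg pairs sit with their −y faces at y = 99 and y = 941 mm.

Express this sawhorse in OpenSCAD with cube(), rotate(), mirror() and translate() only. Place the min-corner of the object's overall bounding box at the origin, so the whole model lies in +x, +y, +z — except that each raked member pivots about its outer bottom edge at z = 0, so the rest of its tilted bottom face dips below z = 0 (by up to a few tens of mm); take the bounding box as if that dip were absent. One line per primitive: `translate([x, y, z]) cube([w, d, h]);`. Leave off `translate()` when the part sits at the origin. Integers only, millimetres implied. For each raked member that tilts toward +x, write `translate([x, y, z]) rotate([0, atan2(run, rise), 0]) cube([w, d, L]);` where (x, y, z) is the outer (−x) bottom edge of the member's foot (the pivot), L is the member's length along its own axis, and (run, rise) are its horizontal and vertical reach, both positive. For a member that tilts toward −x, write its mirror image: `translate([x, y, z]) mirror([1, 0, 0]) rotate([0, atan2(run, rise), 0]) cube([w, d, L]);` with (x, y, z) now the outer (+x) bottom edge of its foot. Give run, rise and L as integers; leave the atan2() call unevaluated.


// leg length = √(285² + 684²) = 741
// right-leg outer foot x = 2·285 + 90 = 660
// beam min-corner = (285, 0, 684)
translate([285, 0, 684]) cube([90, 1094, 53]);
translate([0, 99, 0]) rotate([0, atan2(285, 684), 0]) cube([34, 54, 741]);
translate([660, 99, 0]) mirror([1, 0, 0]) rotate([0, atan2(285, 684), 0]) cube([34, 54, 741]);
translate([0, 941, 0]) rotate([0, atan2(285, 684), 0]) cube([34, 54, 741]);
translate([660, 941, 0]) mirror([1, 0, 0]) rotate([0, atan2(285, 684), 0]) cube([34, 54, 741]);


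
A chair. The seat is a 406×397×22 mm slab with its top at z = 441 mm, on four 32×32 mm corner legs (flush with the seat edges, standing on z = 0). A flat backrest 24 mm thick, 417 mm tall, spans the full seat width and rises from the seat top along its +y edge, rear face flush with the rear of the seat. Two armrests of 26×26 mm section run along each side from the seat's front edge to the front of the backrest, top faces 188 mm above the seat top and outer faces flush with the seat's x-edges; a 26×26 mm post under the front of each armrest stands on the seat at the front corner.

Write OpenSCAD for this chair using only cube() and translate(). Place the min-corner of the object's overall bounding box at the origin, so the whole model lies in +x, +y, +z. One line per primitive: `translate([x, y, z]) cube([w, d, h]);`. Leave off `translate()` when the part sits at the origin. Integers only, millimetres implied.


translate([0, 0, 419]) cube([406, 397, 22]);
cube([32, 32, 419]);
translate([374, 0, 0]) cube([32, 32, 419]);
translate([0, 365, 0]) cube([32, 32, 419]);
translate([374, 365, 0]) cube([32, 32, 419]);
translate([0, 373, 441]) cube([406, 24, 417]);
translate([0, 0, 603]) cube([26, 373, 26]);
translate([380, 0, 603]) cube([26, 373, 26]);
translate([0, 0, 441]) cube([26, 26, 162]);
translate([380, 0, 441]) cube([26, 26, 162]);


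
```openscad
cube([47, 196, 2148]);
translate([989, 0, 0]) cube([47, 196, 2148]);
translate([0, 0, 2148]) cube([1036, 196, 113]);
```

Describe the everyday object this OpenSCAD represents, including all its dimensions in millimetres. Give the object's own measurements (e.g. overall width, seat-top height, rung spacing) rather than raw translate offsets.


A door frame. The clear opening is 942 mm wide and 2148 mm high. Two 47 mm wide jambs, 196 mm deep, stand either side of the opening from the floor to the top of the opening. A 113 mm thick head sits across the top of both jambs, spanning the full outside width of the frame.


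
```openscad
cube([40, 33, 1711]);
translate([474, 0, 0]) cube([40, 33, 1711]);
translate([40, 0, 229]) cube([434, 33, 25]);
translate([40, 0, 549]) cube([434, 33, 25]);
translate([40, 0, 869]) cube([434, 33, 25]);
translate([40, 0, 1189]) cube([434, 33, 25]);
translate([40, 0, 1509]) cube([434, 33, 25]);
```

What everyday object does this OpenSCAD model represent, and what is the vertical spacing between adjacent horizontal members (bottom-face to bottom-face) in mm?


A ladder. The rung spacing is 320 mm.

Two tall 40×33 posts with 5 short bars between them — a ladder. Adjacent rungs sit at z = 229 and z = 549, so the spacing is 549 − 229 = 320 mm.
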